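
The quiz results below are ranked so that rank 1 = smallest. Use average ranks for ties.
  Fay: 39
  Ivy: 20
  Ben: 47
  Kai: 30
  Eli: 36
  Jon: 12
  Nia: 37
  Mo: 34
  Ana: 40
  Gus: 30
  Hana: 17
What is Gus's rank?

Sorted (ascending): 12, 17, 20, 30, 30, 34, 36, 37, 39, 40, 47
The 2 values of 30 occupy positions 4–5 → average rank (4+5)/2 = 4.5.
Gus has value 30 → rank 4.5.

4.5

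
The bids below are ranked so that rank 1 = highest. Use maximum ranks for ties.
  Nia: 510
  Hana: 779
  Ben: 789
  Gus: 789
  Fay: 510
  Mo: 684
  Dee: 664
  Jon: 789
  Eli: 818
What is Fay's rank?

Sorted (descending): 818, 789, 789, 789, 779, 684, 664, 510, 510
The 3 values of 789 occupy positions 2–4 → each gets rank 4.
The 2 values of 510 occupy positions 8–9 → each gets rank 9.
Fay has value 510 → rank 9.

9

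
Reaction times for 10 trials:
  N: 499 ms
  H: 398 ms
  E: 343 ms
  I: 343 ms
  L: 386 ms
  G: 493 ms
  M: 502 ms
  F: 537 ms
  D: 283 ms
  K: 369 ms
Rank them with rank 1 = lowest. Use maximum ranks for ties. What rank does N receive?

Sorted (ascending): 283, 343, 343, 369, 386, 398, 493, 499, 502, 537
The 2 values of 343 occupy positions 2–3 → each gets rank 3.
N has value 499 ms → rank 8.

8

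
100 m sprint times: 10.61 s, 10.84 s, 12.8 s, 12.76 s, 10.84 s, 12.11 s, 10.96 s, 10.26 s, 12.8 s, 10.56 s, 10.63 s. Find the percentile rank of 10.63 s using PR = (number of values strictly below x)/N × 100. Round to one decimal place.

N = 11.
Strictly below 10.63: 3. Equal to 10.63: 1.
PR = 3/11 × 100 = 27.3

27.3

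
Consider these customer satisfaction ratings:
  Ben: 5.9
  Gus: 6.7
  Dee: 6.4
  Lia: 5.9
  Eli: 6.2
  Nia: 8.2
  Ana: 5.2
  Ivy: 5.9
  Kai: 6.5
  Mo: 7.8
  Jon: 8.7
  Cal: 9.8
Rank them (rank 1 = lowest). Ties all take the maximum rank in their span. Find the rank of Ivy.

Sorted (ascending): 5.2, 5.9, 5.9, 5.9, 6.2, 6.4, 6.5, 6.7, 7.8, 8.2, 8.7, 9.8
The 3 values of 5.9 occupy positions 2–4 → each gets rank 4.
Ivy has value 5.9 → rank 4.

4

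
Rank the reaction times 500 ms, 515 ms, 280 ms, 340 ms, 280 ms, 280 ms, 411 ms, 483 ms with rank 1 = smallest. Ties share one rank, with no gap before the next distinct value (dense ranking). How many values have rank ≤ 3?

Sorted (ascending): 280, 280, 280, 340, 411, 483, 500, 515
The 3 values of 280 share dense rank 1.
Remaining distinct values take the next consecutive integers.
Ranks ≤ 3: {1, 1, 1, 2, 3} → 5 values.

5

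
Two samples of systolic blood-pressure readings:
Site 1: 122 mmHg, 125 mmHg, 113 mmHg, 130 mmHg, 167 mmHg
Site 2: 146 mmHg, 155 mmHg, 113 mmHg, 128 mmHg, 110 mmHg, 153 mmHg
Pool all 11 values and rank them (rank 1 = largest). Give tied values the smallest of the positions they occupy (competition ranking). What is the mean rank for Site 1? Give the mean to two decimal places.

Sorted (descending): 167, 155, 153, 146, 130, 128, 125, 122, 113, 113, 110
The 2 values of 113 occupy positions 9–10 → each gets rank 9.
Site 1 values → pooled ranks: 122→8, 125→7, 113→9, 130→5, 167→1
Mean rank = (8 + 7 + 9 + 5 + 1) / 5 = 6.00

6.00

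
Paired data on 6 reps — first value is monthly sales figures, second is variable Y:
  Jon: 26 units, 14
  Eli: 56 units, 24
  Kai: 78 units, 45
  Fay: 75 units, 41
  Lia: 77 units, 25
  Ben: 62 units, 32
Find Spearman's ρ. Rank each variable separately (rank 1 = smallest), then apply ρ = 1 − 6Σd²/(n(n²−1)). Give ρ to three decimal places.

Ranks of variable 1: 1, 2, 6, 4, 5, 3
Ranks of variable 2: 1, 2, 6, 5, 3, 4
d = r₁ − r₂: 0, 0, 0, -1, 2, -1
d²: 0, 0, 0, 1, 4, 1; Σd² = 6
ρ = 1 − 6·6/(6·35) = 1 − 36/210 = 0.829

0.829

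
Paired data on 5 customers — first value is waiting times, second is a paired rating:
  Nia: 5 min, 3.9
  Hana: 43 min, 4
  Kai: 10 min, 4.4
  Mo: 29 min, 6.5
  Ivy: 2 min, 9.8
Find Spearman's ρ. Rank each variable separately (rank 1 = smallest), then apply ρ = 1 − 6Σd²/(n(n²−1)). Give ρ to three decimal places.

Ranks of variable 1: 2, 5, 3, 4, 1
Ranks of variable 2: 1, 2, 3, 4, 5
d = r₁ − r₂: 1, 3, 0, 0, -4
d²: 1, 9, 0, 0, 16; Σd² = 26
ρ = 1 − 6·26/(5·24) = 1 − 156/120 = -0.300

-0.300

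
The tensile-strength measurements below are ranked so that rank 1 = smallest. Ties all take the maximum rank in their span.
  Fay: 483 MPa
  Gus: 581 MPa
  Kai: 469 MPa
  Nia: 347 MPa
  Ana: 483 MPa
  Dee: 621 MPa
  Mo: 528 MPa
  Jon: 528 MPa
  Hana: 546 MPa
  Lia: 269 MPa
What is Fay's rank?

Sorted (ascending): 269, 347, 469, 483, 483, 528, 528, 546, 581, 621
The 2 values of 483 occupy positions 4–5 → each gets rank 5.
The 2 values of 528 occupy positions 6–7 → each gets rank 7.
Fay has value 483 MPa → rank 5.

5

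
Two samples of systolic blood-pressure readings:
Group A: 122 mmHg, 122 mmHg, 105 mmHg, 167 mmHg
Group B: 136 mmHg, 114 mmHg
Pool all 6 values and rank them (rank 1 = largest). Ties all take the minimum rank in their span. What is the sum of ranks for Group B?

7

Sorted (descending): 167, 136, 122, 122, 114, 105
The 2 values of 122 occupy positions 3–4 → each gets rank 3.
Group B values → pooled ranks: 136→2, 114→5
Rank sum = 2 + 5 = 7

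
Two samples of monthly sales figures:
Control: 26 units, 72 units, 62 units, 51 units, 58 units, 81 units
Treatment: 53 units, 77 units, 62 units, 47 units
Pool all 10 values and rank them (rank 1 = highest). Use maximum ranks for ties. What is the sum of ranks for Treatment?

23

Sorted (descending): 81, 77, 72, 62, 62, 58, 53, 51, 47, 26
The 2 values of 62 occupy positions 4–5 → each gets rank 5.
Treatment values → pooled ranks: 53→7, 77→2, 62→5, 47→9
Rank sum = 7 + 2 + 5 + 9 = 23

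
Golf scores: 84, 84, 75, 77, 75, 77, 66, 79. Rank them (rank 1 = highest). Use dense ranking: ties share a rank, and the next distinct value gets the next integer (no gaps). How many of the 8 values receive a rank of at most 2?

Sorted (descending): 84, 84, 79, 77, 77, 75, 75, 66
The 2 values of 84 share dense rank 1.
The 2 values of 77 share dense rank 3.
The 2 values of 75 share dense rank 4.
Remaining distinct values take the next consecutive integers.
Ranks ≤ 2: {1, 1, 2} → 3 values.

3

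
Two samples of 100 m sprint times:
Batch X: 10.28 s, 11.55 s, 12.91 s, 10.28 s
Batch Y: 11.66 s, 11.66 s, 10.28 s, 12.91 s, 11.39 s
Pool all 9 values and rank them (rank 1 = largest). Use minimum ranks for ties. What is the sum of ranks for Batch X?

Sorted (descending): 12.91, 12.91, 11.66, 11.66, 11.55, 11.39, 10.28, 10.28, 10.28
The 2 values of 12.91 occupy positions 1–2 → each gets rank 1.
The 2 values of 11.66 occupy positions 3–4 → each gets rank 3.
The 3 values of 10.28 occupy positions 7–9 → each gets rank 7.
Batch X values → pooled ranks: 10.28→7, 11.55→5, 12.91→1, 10.28→7
Rank sum = 7 + 5 + 1 + 7 = 20

20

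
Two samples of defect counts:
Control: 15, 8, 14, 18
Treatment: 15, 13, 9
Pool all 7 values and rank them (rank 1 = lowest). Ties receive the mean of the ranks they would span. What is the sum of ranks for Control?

17.5

Sorted (ascending): 8, 9, 13, 14, 15, 15, 18
The 2 values of 15 occupy positions 5–6 → average rank (5+6)/2 = 5.5.
Control values → pooled ranks: 15→5.5, 8→1, 14→4, 18→7
Rank sum = 5.5 + 1 + 4 + 7 = 17.5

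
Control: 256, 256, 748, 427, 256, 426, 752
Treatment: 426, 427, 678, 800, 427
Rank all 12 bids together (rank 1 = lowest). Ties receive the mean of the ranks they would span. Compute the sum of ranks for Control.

Sorted (ascending): 256, 256, 256, 426, 426, 427, 427, 427, 678, 748, 752, 800
The 3 values of 256 occupy positions 1–3 → average rank 2.
The 2 values of 426 occupy positions 4–5 → average rank (4+5)/2 = 4.5.
The 3 values of 427 occupy positions 6–8 → average rank 7.
Control values → pooled ranks: 256→2, 256→2, 748→10, 427→7, 256→2, 426→4.5, 752→11
Rank sum = 2 + 2 + 10 + 7 + 2 + 4.5 + 11 = 38.5

38.5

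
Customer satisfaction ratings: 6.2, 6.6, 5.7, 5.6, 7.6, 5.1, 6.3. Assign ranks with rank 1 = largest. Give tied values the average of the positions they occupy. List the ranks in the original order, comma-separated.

Sorted (descending): 7.6, 6.6, 6.3, 6.2, 5.7, 5.6, 5.1
No ties — each value takes its position as its rank.

4, 2, 5, 6, 1, 7, 3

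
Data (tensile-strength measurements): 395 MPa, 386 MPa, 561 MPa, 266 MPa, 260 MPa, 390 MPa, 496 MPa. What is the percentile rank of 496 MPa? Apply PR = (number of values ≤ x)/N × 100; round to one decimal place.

85.7

N = 7.
Strictly below 496: 5. Equal to 496: 1.
PR = 6/7 × 100 = 85.7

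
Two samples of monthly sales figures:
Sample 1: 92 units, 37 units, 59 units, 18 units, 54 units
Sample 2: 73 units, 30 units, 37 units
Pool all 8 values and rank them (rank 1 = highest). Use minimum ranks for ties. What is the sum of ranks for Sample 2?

Sorted (descending): 92, 73, 59, 54, 37, 37, 30, 18
The 2 values of 37 occupy positions 5–6 → each gets rank 5.
Sample 2 values → pooled ranks: 73→2, 30→7, 37→5
Rank sum = 2 + 7 + 5 = 14

14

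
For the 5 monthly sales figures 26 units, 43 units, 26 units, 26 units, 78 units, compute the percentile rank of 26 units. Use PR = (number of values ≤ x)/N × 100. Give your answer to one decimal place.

N = 5.
Strictly below 26: 0. Equal to 26: 3.
PR = 3/5 × 100 = 60.0

60.0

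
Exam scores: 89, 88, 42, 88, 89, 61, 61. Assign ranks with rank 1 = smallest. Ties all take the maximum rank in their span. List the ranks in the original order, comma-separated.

Sorted (ascending): 42, 61, 61, 88, 88, 89, 89
The 2 values of 61 occupy positions 2–3 → each gets rank 3.
The 2 values of 88 occupy positions 4–5 → each gets rank 5.
The 2 values of 89 occupy positions 6–7 → each gets rank 7.

7, 5, 1, 5, 7, 3, 3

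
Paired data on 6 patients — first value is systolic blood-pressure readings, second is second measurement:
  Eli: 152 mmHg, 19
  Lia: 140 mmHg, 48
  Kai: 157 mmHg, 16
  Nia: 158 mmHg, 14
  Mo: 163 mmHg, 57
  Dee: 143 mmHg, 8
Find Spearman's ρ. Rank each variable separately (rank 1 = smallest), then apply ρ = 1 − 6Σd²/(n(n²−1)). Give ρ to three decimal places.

0.200

Ranks of variable 1: 3, 1, 4, 5, 6, 2
Ranks of variable 2: 4, 5, 3, 2, 6, 1
d = r₁ − r₂: -1, -4, 1, 3, 0, 1
d²: 1, 16, 1, 9, 0, 1; Σd² = 28
ρ = 1 − 6·28/(6·35) = 1 − 168/210 = 0.200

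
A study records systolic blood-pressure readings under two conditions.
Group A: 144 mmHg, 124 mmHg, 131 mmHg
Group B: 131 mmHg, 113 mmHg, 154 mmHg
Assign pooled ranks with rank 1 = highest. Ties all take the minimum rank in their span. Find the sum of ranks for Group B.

10

Sorted (descending): 154, 144, 131, 131, 124, 113
The 2 values of 131 occupy positions 3–4 → each gets rank 3.
Group B values → pooled ranks: 131→3, 113→6, 154→1
Rank sum = 3 + 6 + 1 = 10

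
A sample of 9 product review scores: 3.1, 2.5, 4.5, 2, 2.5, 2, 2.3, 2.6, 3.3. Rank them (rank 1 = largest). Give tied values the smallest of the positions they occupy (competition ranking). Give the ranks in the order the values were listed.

Sorted (descending): 4.5, 3.3, 3.1, 2.6, 2.5, 2.5, 2.3, 2, 2
The 2 values of 2.5 occupy positions 5–6 → each gets rank 5.
The 2 values of 2 occupy positions 8–9 → each gets rank 8.

3, 5, 1, 8, 5, 8, 7, 4, 2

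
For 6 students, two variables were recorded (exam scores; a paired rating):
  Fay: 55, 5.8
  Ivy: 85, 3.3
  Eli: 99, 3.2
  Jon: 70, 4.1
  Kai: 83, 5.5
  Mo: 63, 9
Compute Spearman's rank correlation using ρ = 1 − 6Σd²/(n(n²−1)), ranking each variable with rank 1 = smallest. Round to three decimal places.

Ranks of variable 1: 1, 5, 6, 3, 4, 2
Ranks of variable 2: 5, 2, 1, 3, 4, 6
d = r₁ − r₂: -4, 3, 5, 0, 0, -4
d²: 16, 9, 25, 0, 0, 16; Σd² = 66
ρ = 1 − 6·66/(6·35) = 1 − 396/210 = -0.886

-0.886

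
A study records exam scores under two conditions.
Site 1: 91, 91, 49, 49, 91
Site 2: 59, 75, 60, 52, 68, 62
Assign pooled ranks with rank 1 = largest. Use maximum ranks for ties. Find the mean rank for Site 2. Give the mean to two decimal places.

Sorted (descending): 91, 91, 91, 75, 68, 62, 60, 59, 52, 49, 49
The 3 values of 91 occupy positions 1–3 → each gets rank 3.
The 2 values of 49 occupy positions 10–11 → each gets rank 11.
Site 2 values → pooled ranks: 59→8, 75→4, 60→7, 52→9, 68→5, 62→6
Mean rank = (8 + 4 + 7 + 9 + 5 + 6) / 6 = 6.50

6.50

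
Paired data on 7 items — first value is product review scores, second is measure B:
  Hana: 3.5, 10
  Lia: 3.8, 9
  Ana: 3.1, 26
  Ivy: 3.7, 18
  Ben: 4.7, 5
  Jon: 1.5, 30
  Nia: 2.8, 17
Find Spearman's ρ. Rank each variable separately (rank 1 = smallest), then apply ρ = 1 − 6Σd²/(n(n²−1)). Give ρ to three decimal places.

Ranks of variable 1: 4, 6, 3, 5, 7, 1, 2
Ranks of variable 2: 3, 2, 6, 5, 1, 7, 4
d = r₁ − r₂: 1, 4, -3, 0, 6, -6, -2
d²: 1, 16, 9, 0, 36, 36, 4; Σd² = 102
ρ = 1 − 6·102/(7·48) = 1 − 612/336 = -0.821

-0.821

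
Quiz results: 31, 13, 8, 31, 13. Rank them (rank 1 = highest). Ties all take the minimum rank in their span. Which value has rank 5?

8

Sorted (descending): 31, 31, 13, 13, 8
The 2 values of 31 occupy positions 1–2 → each gets rank 1.
The 2 values of 13 occupy positions 3–4 → each gets rank 3.
Rank 5 → value 8.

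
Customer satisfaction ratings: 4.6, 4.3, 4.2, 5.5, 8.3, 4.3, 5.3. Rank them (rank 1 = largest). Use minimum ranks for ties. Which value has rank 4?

Sorted (descending): 8.3, 5.5, 5.3, 4.6, 4.3, 4.3, 4.2
The 2 values of 4.3 occupy positions 5–6 → each gets rank 5.
Rank 4 → value 4.6.

4.6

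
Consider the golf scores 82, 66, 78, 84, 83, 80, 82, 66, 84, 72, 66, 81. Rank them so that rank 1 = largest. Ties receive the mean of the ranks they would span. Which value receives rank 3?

Sorted (descending): 84, 84, 83, 82, 82, 81, 80, 78, 72, 66, 66, 66
The 2 values of 84 occupy positions 1–2 → average rank (1+2)/2 = 1.5.
The 2 values of 82 occupy positions 4–5 → average rank (4+5)/2 = 4.5.
The 3 values of 66 occupy positions 10–12 → average rank 11.
Rank 3 → value 83.

83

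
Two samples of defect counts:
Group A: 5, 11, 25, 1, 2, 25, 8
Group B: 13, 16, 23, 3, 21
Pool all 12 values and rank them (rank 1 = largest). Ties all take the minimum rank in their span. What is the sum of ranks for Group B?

28

Sorted (descending): 25, 25, 23, 21, 16, 13, 11, 8, 5, 3, 2, 1
The 2 values of 25 occupy positions 1–2 → each gets rank 1.
Group B values → pooled ranks: 13→6, 16→5, 23→3, 3→10, 21→4
Rank sum = 6 + 5 + 3 + 10 + 4 = 28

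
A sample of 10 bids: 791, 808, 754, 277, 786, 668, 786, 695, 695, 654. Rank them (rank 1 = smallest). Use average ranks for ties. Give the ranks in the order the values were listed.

Sorted (ascending): 277, 654, 668, 695, 695, 754, 786, 786, 791, 808
The 2 values of 695 occupy positions 4–5 → average rank (4+5)/2 = 4.5.
The 2 values of 786 occupy positions 7–8 → average rank (7+8)/2 = 7.5.

9, 10, 6, 1, 7.5, 3, 7.5, 4.5, 4.5, 2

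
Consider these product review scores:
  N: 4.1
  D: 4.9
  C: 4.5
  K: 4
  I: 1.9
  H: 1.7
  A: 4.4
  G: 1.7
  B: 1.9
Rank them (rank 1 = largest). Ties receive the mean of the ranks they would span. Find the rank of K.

5

Sorted (descending): 4.9, 4.5, 4.4, 4.1, 4, 1.9, 1.9, 1.7, 1.7
The 2 values of 1.9 occupy positions 6–7 → average rank (6+7)/2 = 6.5.
The 2 values of 1.7 occupy positions 8–9 → average rank (8+9)/2 = 8.5.
K has value 4 → rank 5.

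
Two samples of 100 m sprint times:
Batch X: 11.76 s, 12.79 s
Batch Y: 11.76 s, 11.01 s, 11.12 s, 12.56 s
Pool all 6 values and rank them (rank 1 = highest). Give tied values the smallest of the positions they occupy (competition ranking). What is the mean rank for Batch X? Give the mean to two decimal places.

2.00

Sorted (descending): 12.79, 12.56, 11.76, 11.76, 11.12, 11.01
The 2 values of 11.76 occupy positions 3–4 → each gets rank 3.
Batch X values → pooled ranks: 11.76→3, 12.79→1
Mean rank = (3 + 1) / 2 = 2.00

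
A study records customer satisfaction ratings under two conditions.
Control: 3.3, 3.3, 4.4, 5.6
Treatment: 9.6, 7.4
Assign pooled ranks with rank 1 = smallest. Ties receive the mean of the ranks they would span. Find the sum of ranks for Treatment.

Sorted (ascending): 3.3, 3.3, 4.4, 5.6, 7.4, 9.6
The 2 values of 3.3 occupy positions 1–2 → average rank (1+2)/2 = 1.5.
Treatment values → pooled ranks: 9.6→6, 7.4→5
Rank sum = 6 + 5 = 11

11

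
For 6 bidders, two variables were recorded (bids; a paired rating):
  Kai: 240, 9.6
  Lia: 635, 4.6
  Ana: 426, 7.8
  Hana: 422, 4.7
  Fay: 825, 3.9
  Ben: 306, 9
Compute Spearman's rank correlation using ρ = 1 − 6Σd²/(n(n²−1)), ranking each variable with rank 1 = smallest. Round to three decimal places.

-0.943

Ranks of variable 1: 1, 5, 4, 3, 6, 2
Ranks of variable 2: 6, 2, 4, 3, 1, 5
d = r₁ − r₂: -5, 3, 0, 0, 5, -3
d²: 25, 9, 0, 0, 25, 9; Σd² = 68
ρ = 1 − 6·68/(6·35) = 1 − 408/210 = -0.943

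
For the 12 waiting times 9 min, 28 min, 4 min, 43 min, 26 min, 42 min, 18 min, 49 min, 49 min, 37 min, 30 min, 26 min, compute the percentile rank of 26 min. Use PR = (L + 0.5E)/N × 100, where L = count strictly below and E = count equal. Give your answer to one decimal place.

33.3

N = 12.
Strictly below 26: 3. Equal to 26: 2.
PR = (3 + 0.5·2)/12 × 100 = 33.3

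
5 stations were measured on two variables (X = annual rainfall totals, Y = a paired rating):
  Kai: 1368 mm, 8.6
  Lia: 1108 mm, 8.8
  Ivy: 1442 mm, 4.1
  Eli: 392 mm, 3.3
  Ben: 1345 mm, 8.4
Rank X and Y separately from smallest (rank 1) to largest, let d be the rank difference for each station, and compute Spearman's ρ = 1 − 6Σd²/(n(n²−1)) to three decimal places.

Ranks of variable 1: 4, 2, 5, 1, 3
Ranks of variable 2: 4, 5, 2, 1, 3
d = r₁ − r₂: 0, -3, 3, 0, 0
d²: 0, 9, 9, 0, 0; Σd² = 18
ρ = 1 − 6·18/(5·24) = 1 − 108/120 = 0.100

0.100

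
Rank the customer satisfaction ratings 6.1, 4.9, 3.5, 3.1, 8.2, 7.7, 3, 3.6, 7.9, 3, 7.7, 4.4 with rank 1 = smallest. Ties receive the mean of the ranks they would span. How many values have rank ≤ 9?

Sorted (ascending): 3, 3, 3.1, 3.5, 3.6, 4.4, 4.9, 6.1, 7.7, 7.7, 7.9, 8.2
The 2 values of 3 occupy positions 1–2 → average rank (1+2)/2 = 1.5.
The 2 values of 7.7 occupy positions 9–10 → average rank (9+10)/2 = 9.5.
Ranks ≤ 9: {1.5, 1.5, 3, 4, 5, 6, 7, 8} → 8 values.

8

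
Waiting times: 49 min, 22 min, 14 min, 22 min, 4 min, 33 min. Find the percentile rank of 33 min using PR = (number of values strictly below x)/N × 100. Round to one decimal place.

N = 6.
Strictly below 33: 4. Equal to 33: 1.
PR = 4/6 × 100 = 66.7

66.7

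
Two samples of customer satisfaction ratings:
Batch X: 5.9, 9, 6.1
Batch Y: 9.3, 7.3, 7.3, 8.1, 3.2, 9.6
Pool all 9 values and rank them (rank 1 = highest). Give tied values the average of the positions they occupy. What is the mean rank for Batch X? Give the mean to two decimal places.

Sorted (descending): 9.6, 9.3, 9, 8.1, 7.3, 7.3, 6.1, 5.9, 3.2
The 2 values of 7.3 occupy positions 5–6 → average rank (5+6)/2 = 5.5.
Batch X values → pooled ranks: 5.9→8, 9→3, 6.1→7
Mean rank = (8 + 3 + 7) / 3 = 6.00

6.00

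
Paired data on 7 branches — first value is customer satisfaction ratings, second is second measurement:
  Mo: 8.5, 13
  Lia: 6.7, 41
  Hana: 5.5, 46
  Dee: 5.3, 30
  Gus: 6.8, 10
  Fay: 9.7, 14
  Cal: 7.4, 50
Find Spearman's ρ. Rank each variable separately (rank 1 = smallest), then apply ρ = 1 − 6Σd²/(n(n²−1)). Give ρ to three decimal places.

Ranks of variable 1: 6, 3, 2, 1, 4, 7, 5
Ranks of variable 2: 2, 5, 6, 4, 1, 3, 7
d = r₁ − r₂: 4, -2, -4, -3, 3, 4, -2
d²: 16, 4, 16, 9, 9, 16, 4; Σd² = 74
ρ = 1 − 6·74/(7·48) = 1 − 444/336 = -0.321

-0.321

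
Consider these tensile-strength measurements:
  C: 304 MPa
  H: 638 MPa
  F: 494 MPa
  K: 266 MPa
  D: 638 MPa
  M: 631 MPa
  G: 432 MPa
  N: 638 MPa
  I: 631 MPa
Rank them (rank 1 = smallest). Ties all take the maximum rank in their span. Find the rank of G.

Sorted (ascending): 266, 304, 432, 494, 631, 631, 638, 638, 638
The 2 values of 631 occupy positions 5–6 → each gets rank 6.
The 3 values of 638 occupy positions 7–9 → each gets rank 9.
G has value 432 MPa → rank 3.

3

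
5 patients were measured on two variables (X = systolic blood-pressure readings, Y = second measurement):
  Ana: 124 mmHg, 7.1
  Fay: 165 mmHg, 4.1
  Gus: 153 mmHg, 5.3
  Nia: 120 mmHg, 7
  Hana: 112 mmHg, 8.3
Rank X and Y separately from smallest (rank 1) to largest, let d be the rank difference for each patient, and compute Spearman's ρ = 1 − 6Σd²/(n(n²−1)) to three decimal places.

-0.900

Ranks of variable 1: 3, 5, 4, 2, 1
Ranks of variable 2: 4, 1, 2, 3, 5
d = r₁ − r₂: -1, 4, 2, -1, -4
d²: 1, 16, 4, 1, 16; Σd² = 38
ρ = 1 − 6·38/(5·24) = 1 − 228/120 = -0.900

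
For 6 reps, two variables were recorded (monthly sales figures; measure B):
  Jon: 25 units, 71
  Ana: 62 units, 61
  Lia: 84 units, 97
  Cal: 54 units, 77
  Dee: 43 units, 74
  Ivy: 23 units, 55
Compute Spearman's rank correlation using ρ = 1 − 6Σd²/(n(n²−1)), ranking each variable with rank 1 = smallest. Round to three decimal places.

Ranks of variable 1: 2, 5, 6, 4, 3, 1
Ranks of variable 2: 3, 2, 6, 5, 4, 1
d = r₁ − r₂: -1, 3, 0, -1, -1, 0
d²: 1, 9, 0, 1, 1, 0; Σd² = 12
ρ = 1 − 6·12/(6·35) = 1 − 72/210 = 0.657

0.657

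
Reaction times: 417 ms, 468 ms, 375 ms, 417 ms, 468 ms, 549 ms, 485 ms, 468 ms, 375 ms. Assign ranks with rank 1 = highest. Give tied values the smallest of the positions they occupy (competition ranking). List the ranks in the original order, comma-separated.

Sorted (descending): 549, 485, 468, 468, 468, 417, 417, 375, 375
The 3 values of 468 occupy positions 3–5 → each gets rank 3.
The 2 values of 417 occupy positions 6–7 → each gets rank 6.
The 2 values of 375 occupy positions 8–9 → each gets rank 8.

6, 3, 8, 6, 3, 1, 2, 3, 8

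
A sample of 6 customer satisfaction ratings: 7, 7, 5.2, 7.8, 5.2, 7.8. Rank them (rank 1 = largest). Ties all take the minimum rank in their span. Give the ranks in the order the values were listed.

3, 3, 5, 1, 5, 1

Sorted (descending): 7.8, 7.8, 7, 7, 5.2, 5.2
The 2 values of 7.8 occupy positions 1–2 → each gets rank 1.
The 2 values of 7 occupy positions 3–4 → each gets rank 3.
The 2 values of 5.2 occupy positions 5–6 → each gets rank 5.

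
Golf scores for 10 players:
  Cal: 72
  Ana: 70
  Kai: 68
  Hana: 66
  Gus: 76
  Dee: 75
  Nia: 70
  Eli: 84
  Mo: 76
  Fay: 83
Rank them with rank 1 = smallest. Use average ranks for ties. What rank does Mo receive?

Sorted (ascending): 66, 68, 70, 70, 72, 75, 76, 76, 83, 84
The 2 values of 70 occupy positions 3–4 → average rank (3+4)/2 = 3.5.
The 2 values of 76 occupy positions 7–8 → average rank (7+8)/2 = 7.5.
Mo has value 76 → rank 7.5.

7.5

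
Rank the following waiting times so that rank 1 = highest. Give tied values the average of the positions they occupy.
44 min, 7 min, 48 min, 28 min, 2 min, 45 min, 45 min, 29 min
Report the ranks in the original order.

Sorted (descending): 48, 45, 45, 44, 29, 28, 7, 2
The 2 values of 45 occupy positions 2–3 → average rank (2+3)/2 = 2.5.

4, 7, 1, 6, 8, 2.5, 2.5, 5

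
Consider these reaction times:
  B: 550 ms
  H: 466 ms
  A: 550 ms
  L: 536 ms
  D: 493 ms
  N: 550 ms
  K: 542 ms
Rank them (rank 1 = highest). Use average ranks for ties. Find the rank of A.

2

Sorted (descending): 550, 550, 550, 542, 536, 493, 466
The 3 values of 550 occupy positions 1–3 → average rank 2.
A has value 550 ms → rank 2.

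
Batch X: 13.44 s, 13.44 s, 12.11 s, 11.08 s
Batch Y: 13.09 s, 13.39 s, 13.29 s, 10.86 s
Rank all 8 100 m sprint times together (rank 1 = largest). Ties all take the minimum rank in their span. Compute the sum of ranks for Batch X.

15

Sorted (descending): 13.44, 13.44, 13.39, 13.29, 13.09, 12.11, 11.08, 10.86
The 2 values of 13.44 occupy positions 1–2 → each gets rank 1.
Batch X values → pooled ranks: 13.44→1, 13.44→1, 12.11→6, 11.08→7
Rank sum = 1 + 1 + 6 + 7 = 15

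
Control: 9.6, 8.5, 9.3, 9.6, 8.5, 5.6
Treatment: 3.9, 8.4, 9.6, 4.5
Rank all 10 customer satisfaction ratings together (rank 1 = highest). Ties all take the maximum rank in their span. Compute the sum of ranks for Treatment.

Sorted (descending): 9.6, 9.6, 9.6, 9.3, 8.5, 8.5, 8.4, 5.6, 4.5, 3.9
The 3 values of 9.6 occupy positions 1–3 → each gets rank 3.
The 2 values of 8.5 occupy positions 5–6 → each gets rank 6.
Treatment values → pooled ranks: 3.9→10, 8.4→7, 9.6→3, 4.5→9
Rank sum = 10 + 7 + 3 + 9 = 29

29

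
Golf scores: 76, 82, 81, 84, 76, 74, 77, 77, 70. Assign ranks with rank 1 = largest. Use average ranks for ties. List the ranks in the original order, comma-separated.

6.5, 2, 3, 1, 6.5, 8, 4.5, 4.5, 9

Sorted (descending): 84, 82, 81, 77, 77, 76, 76, 74, 70
The 2 values of 77 occupy positions 4–5 → average rank (4+5)/2 = 4.5.
The 2 values of 76 occupy positions 6–7 → average rank (6+7)/2 = 6.5.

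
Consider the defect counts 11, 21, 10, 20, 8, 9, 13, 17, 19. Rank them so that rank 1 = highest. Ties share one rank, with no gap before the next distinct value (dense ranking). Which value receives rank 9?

Sorted (descending): 21, 20, 19, 17, 13, 11, 10, 9, 8
No ties — each value takes its position as its rank.
Rank 9 → value 8.

8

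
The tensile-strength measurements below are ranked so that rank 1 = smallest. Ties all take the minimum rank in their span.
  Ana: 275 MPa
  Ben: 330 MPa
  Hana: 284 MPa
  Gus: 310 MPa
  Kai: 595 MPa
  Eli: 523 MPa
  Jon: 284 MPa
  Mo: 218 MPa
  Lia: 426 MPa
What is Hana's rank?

Sorted (ascending): 218, 275, 284, 284, 310, 330, 426, 523, 595
The 2 values of 284 occupy positions 3–4 → each gets rank 3.
Hana has value 284 MPa → rank 3.

3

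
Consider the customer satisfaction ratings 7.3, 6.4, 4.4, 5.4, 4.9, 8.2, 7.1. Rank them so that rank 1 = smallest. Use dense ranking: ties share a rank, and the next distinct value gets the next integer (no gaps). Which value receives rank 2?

4.9

Sorted (ascending): 4.4, 4.9, 5.4, 6.4, 7.1, 7.3, 8.2
No ties — each value takes its position as its rank.
Rank 2 → value 4.9.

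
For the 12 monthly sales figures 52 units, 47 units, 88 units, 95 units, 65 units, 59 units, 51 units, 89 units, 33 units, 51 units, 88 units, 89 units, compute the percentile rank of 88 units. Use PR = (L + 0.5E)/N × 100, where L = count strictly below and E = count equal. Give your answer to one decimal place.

66.7

N = 12.
Strictly below 88: 7. Equal to 88: 2.
PR = (7 + 0.5·2)/12 × 100 = 66.7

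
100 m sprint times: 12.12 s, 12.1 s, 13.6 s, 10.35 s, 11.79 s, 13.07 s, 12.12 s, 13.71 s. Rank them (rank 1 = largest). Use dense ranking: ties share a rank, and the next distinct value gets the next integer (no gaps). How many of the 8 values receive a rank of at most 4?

Sorted (descending): 13.71, 13.6, 13.07, 12.12, 12.12, 12.1, 11.79, 10.35
The 2 values of 12.12 share dense rank 4.
Remaining distinct values take the next consecutive integers.
Ranks ≤ 4: {1, 2, 3, 4, 4} → 5 values.

5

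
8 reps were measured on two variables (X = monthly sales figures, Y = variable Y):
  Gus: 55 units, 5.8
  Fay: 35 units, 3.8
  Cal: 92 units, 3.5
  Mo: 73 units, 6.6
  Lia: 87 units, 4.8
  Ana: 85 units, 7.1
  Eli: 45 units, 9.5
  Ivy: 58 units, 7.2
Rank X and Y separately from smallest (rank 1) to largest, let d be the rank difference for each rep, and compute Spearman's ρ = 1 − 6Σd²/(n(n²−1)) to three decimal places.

Ranks of variable 1: 3, 1, 8, 5, 7, 6, 2, 4
Ranks of variable 2: 4, 2, 1, 5, 3, 6, 8, 7
d = r₁ − r₂: -1, -1, 7, 0, 4, 0, -6, -3
d²: 1, 1, 49, 0, 16, 0, 36, 9; Σd² = 112
ρ = 1 − 6·112/(8·63) = 1 − 672/504 = -0.333

-0.333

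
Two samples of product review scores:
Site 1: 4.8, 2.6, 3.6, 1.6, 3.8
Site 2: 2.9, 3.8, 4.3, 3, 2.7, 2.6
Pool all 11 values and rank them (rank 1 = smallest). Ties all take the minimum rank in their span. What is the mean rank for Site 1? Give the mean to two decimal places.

Sorted (ascending): 1.6, 2.6, 2.6, 2.7, 2.9, 3, 3.6, 3.8, 3.8, 4.3, 4.8
The 2 values of 2.6 occupy positions 2–3 → each gets rank 2.
The 2 values of 3.8 occupy positions 8–9 → each gets rank 8.
Site 1 values → pooled ranks: 4.8→11, 2.6→2, 3.6→7, 1.6→1, 3.8→8
Mean rank = (11 + 2 + 7 + 1 + 8) / 5 = 5.80

5.80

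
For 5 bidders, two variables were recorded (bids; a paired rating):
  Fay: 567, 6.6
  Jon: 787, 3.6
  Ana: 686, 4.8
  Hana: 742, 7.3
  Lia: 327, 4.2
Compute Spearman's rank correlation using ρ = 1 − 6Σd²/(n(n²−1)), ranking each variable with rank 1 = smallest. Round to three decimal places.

-0.100

Ranks of variable 1: 2, 5, 3, 4, 1
Ranks of variable 2: 4, 1, 3, 5, 2
d = r₁ − r₂: -2, 4, 0, -1, -1
d²: 4, 16, 0, 1, 1; Σd² = 22
ρ = 1 − 6·22/(5·24) = 1 − 132/120 = -0.100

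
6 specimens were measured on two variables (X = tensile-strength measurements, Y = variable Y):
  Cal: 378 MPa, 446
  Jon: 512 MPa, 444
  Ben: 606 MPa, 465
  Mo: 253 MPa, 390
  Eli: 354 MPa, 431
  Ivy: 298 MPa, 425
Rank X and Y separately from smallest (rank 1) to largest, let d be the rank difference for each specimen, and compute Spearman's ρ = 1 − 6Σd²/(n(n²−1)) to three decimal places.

Ranks of variable 1: 4, 5, 6, 1, 3, 2
Ranks of variable 2: 5, 4, 6, 1, 3, 2
d = r₁ − r₂: -1, 1, 0, 0, 0, 0
d²: 1, 1, 0, 0, 0, 0; Σd² = 2
ρ = 1 − 6·2/(6·35) = 1 − 12/210 = 0.943

0.943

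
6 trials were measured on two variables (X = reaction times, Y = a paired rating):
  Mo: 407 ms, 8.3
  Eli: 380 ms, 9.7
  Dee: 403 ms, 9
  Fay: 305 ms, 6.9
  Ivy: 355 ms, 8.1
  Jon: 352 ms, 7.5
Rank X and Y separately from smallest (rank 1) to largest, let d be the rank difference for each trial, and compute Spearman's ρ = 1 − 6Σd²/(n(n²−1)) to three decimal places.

Ranks of variable 1: 6, 4, 5, 1, 3, 2
Ranks of variable 2: 4, 6, 5, 1, 3, 2
d = r₁ − r₂: 2, -2, 0, 0, 0, 0
d²: 4, 4, 0, 0, 0, 0; Σd² = 8
ρ = 1 − 6·8/(6·35) = 1 − 48/210 = 0.771

0.771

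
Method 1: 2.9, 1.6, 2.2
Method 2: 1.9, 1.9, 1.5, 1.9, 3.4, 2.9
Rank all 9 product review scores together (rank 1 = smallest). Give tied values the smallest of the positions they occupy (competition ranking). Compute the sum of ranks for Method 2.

Sorted (ascending): 1.5, 1.6, 1.9, 1.9, 1.9, 2.2, 2.9, 2.9, 3.4
The 3 values of 1.9 occupy positions 3–5 → each gets rank 3.
The 2 values of 2.9 occupy positions 7–8 → each gets rank 7.
Method 2 values → pooled ranks: 1.9→3, 1.9→3, 1.5→1, 1.9→3, 3.4→9, 2.9→7
Rank sum = 3 + 3 + 1 + 3 + 9 + 7 = 26

26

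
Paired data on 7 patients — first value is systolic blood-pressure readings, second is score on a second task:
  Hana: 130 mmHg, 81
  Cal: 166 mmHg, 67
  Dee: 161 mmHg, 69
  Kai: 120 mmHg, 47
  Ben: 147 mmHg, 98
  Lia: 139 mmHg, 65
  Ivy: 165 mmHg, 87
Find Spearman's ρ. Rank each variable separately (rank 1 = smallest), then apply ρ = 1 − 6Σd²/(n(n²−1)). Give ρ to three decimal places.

0.357

Ranks of variable 1: 2, 7, 5, 1, 4, 3, 6
Ranks of variable 2: 5, 3, 4, 1, 7, 2, 6
d = r₁ − r₂: -3, 4, 1, 0, -3, 1, 0
d²: 9, 16, 1, 0, 9, 1, 0; Σd² = 36
ρ = 1 − 6·36/(7·48) = 1 − 216/336 = 0.357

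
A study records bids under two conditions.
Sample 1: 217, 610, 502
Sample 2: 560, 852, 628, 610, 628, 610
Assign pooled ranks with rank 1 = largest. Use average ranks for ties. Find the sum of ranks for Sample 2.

Sorted (descending): 852, 628, 628, 610, 610, 610, 560, 502, 217
The 2 values of 628 occupy positions 2–3 → average rank (2+3)/2 = 2.5.
The 3 values of 610 occupy positions 4–6 → average rank 5.
Sample 2 values → pooled ranks: 560→7, 852→1, 628→2.5, 610→5, 628→2.5, 610→5
Rank sum = 7 + 1 + 2.5 + 5 + 2.5 + 5 = 23

23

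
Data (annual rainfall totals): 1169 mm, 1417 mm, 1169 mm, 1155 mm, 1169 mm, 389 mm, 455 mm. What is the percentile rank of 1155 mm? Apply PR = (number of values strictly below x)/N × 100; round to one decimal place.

N = 7.
Strictly below 1155: 2. Equal to 1155: 1.
PR = 2/7 × 100 = 28.6

28.6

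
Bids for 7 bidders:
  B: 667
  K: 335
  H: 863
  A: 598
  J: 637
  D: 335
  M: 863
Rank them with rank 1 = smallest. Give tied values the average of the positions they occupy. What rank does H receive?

6.5

Sorted (ascending): 335, 335, 598, 637, 667, 863, 863
The 2 values of 335 occupy positions 1–2 → average rank (1+2)/2 = 1.5.
The 2 values of 863 occupy positions 6–7 → average rank (6+7)/2 = 6.5.
H has value 863 → rank 6.5.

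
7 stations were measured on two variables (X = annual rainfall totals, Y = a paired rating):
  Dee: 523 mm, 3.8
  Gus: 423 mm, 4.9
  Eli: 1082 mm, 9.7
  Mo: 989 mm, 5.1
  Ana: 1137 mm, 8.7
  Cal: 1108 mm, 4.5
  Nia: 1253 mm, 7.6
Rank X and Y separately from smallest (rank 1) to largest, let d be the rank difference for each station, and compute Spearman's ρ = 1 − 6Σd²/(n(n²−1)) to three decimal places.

0.500

Ranks of variable 1: 2, 1, 4, 3, 6, 5, 7
Ranks of variable 2: 1, 3, 7, 4, 6, 2, 5
d = r₁ − r₂: 1, -2, -3, -1, 0, 3, 2
d²: 1, 4, 9, 1, 0, 9, 4; Σd² = 28
ρ = 1 − 6·28/(7·48) = 1 − 168/336 = 0.500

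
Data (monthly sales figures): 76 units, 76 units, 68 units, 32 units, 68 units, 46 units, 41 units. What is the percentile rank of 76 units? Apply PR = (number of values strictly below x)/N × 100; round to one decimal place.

N = 7.
Strictly below 76: 5. Equal to 76: 2.
PR = 5/7 × 100 = 71.4

71.4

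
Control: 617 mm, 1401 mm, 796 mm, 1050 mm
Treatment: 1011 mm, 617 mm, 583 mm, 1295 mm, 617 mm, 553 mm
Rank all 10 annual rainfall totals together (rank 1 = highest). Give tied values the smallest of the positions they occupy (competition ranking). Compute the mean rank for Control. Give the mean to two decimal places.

Sorted (descending): 1401, 1295, 1050, 1011, 796, 617, 617, 617, 583, 553
The 3 values of 617 occupy positions 6–8 → each gets rank 6.
Control values → pooled ranks: 617→6, 1401→1, 796→5, 1050→3
Mean rank = (6 + 1 + 5 + 3) / 4 = 3.75

3.75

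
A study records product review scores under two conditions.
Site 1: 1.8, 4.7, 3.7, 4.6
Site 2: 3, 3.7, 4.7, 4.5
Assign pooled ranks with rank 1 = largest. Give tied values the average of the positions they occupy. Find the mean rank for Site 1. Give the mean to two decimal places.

4.50

Sorted (descending): 4.7, 4.7, 4.6, 4.5, 3.7, 3.7, 3, 1.8
The 2 values of 4.7 occupy positions 1–2 → average rank (1+2)/2 = 1.5.
The 2 values of 3.7 occupy positions 5–6 → average rank (5+6)/2 = 5.5.
Site 1 values → pooled ranks: 1.8→8, 4.7→1.5, 3.7→5.5, 4.6→3
Mean rank = (8 + 1.5 + 5.5 + 3) / 4 = 4.50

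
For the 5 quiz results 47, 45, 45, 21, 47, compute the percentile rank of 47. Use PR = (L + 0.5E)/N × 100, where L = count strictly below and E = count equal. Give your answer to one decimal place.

N = 5.
Strictly below 47: 3. Equal to 47: 2.
PR = (3 + 0.5·2)/5 × 100 = 80.0

80.0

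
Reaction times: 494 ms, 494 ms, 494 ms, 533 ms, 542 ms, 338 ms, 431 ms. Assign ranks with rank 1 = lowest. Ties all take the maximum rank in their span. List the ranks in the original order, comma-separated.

5, 5, 5, 6, 7, 1, 2

Sorted (ascending): 338, 431, 494, 494, 494, 533, 542
The 3 values of 494 occupy positions 3–5 → each gets rank 5.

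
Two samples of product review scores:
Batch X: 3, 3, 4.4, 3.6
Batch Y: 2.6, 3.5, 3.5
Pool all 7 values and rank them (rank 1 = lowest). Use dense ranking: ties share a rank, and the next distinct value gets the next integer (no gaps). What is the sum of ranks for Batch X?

13

Sorted (ascending): 2.6, 3, 3, 3.5, 3.5, 3.6, 4.4
The 2 values of 3 share dense rank 2.
The 2 values of 3.5 share dense rank 3.
Remaining distinct values take the next consecutive integers.
Batch X values → pooled ranks: 3→2, 3→2, 4.4→5, 3.6→4
Rank sum = 2 + 2 + 5 + 4 = 13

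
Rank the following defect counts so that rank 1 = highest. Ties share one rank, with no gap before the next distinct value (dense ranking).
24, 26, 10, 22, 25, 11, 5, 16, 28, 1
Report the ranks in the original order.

4, 2, 8, 5, 3, 7, 9, 6, 1, 10

Sorted (descending): 28, 26, 25, 24, 22, 16, 11, 10, 5, 1
No ties — each value takes its position as its rank.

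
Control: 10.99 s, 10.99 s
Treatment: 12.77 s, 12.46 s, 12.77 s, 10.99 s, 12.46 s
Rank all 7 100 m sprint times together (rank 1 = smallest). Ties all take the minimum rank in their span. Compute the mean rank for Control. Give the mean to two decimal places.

1.00

Sorted (ascending): 10.99, 10.99, 10.99, 12.46, 12.46, 12.77, 12.77
The 3 values of 10.99 occupy positions 1–3 → each gets rank 1.
The 2 values of 12.46 occupy positions 4–5 → each gets rank 4.
The 2 values of 12.77 occupy positions 6–7 → each gets rank 6.
Control values → pooled ranks: 10.99→1, 10.99→1
Mean rank = (1 + 1) / 2 = 1.00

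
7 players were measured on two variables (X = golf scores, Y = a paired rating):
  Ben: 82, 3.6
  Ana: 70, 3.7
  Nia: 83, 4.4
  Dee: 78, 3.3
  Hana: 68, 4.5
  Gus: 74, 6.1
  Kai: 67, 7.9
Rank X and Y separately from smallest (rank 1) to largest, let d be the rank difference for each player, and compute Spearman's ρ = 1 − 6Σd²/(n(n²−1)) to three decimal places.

-0.607

Ranks of variable 1: 6, 3, 7, 5, 2, 4, 1
Ranks of variable 2: 2, 3, 4, 1, 5, 6, 7
d = r₁ − r₂: 4, 0, 3, 4, -3, -2, -6
d²: 16, 0, 9, 16, 9, 4, 36; Σd² = 90
ρ = 1 − 6·90/(7·48) = 1 − 540/336 = -0.607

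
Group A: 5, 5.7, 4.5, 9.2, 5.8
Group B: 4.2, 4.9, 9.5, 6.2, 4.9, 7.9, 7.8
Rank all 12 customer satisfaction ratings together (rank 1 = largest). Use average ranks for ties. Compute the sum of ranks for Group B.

Sorted (descending): 9.5, 9.2, 7.9, 7.8, 6.2, 5.8, 5.7, 5, 4.9, 4.9, 4.5, 4.2
The 2 values of 4.9 occupy positions 9–10 → average rank (9+10)/2 = 9.5.
Group B values → pooled ranks: 4.2→12, 4.9→9.5, 9.5→1, 6.2→5, 4.9→9.5, 7.9→3, 7.8→4
Rank sum = 12 + 9.5 + 1 + 5 + 9.5 + 3 + 4 = 44

44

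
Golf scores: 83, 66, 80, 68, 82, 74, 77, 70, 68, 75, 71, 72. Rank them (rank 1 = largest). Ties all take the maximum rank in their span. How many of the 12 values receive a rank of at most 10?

9

Sorted (descending): 83, 82, 80, 77, 75, 74, 72, 71, 70, 68, 68, 66
The 2 values of 68 occupy positions 10–11 → each gets rank 11.
Ranks ≤ 10: {1, 2, 3, 4, 5, 6, 7, 8, 9} → 9 values.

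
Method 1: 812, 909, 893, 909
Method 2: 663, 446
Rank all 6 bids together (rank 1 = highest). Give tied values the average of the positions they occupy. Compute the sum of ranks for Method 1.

Sorted (descending): 909, 909, 893, 812, 663, 446
The 2 values of 909 occupy positions 1–2 → average rank (1+2)/2 = 1.5.
Method 1 values → pooled ranks: 812→4, 909→1.5, 893→3, 909→1.5
Rank sum = 4 + 1.5 + 3 + 1.5 = 10

10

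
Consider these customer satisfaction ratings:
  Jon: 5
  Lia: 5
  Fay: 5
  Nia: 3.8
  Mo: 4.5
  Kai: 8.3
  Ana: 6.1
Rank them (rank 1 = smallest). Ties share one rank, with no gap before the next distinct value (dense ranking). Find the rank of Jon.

Sorted (ascending): 3.8, 4.5, 5, 5, 5, 6.1, 8.3
The 3 values of 5 share dense rank 3.
Remaining distinct values take the next consecutive integers.
Jon has value 5 → rank 3.

3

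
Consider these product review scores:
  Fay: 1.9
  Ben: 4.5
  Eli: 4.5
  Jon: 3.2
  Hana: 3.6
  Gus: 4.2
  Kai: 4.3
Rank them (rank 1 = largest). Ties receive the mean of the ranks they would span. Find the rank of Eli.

1.5

Sorted (descending): 4.5, 4.5, 4.3, 4.2, 3.6, 3.2, 1.9
The 2 values of 4.5 occupy positions 1–2 → average rank (1+2)/2 = 1.5.
Eli has value 4.5 → rank 1.5.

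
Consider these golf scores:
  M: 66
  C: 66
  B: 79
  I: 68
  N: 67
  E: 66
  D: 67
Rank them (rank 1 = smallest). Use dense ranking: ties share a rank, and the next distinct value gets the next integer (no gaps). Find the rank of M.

Sorted (ascending): 66, 66, 66, 67, 67, 68, 79
The 3 values of 66 share dense rank 1.
The 2 values of 67 share dense rank 2.
Remaining distinct values take the next consecutive integers.
M has value 66 → rank 1.

1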